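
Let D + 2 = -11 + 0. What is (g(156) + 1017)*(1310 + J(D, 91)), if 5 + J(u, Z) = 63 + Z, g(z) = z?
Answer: 1711407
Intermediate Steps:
D = -13 (D = -2 + (-11 + 0) = -2 - 11 = -13)
J(u, Z) = 58 + Z (J(u, Z) = -5 + (63 + Z) = 58 + Z)
(g(156) + 1017)*(1310 + J(D, 91)) = (156 + 1017)*(1310 + (58 + 91)) = 1173*(1310 + 149) = 1173*1459 = 1711407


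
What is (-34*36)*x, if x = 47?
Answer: -57528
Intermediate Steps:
(-34*36)*x = -34*36*47 = -1224*47 = -57528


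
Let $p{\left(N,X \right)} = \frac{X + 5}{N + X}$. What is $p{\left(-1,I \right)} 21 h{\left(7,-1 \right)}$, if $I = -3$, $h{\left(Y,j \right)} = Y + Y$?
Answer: $-147$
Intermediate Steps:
$h{\left(Y,j \right)} = 2 Y$
$p{\left(N,X \right)} = \frac{5 + X}{N + X}$
$p{\left(-1,I \right)} 21 h{\left(7,-1 \right)} = \frac{5 - 3}{-1 - 3} \cdot 21 \cdot 2 \cdot 7 = \frac{1}{-4} \cdot 2 \cdot 21 \cdot 14 = \left(- \frac{1}{4}\right) 2 \cdot 21 \cdot 14 = \left(- \frac{1}{2}\right) 21 \cdot 14 = \left(- \frac{21}{2}\right) 14 = -147$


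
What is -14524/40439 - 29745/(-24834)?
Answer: 280723013/334754042 ≈ 0.83859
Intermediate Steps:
-14524/40439 - 29745/(-24834) = -14524*1/40439 - 29745*(-1/24834) = -14524/40439 + 9915/8278 = 280723013/334754042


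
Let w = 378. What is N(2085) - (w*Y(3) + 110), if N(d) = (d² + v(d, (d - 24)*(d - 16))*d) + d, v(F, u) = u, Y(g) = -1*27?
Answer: 8895235171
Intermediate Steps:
Y(g) = -27
N(d) = d + d² + d*(-24 + d)*(-16 + d) (N(d) = (d² + ((d - 24)*(d - 16))*d) + d = (d² + ((-24 + d)*(-16 + d))*d) + d = (d² + d*(-24 + d)*(-16 + d)) + d = d + d² + d*(-24 + d)*(-16 + d))
N(2085) - (w*Y(3) + 110) = 2085*(385 + 2085² - 39*2085) - (378*(-27) + 110) = 2085*(385 + 4347225 - 81315) - (-10206 + 110) = 2085*4266295 - 1*(-10096) = 8895225075 + 10096 = 8895235171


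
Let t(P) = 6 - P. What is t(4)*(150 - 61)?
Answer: 178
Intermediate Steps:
t(4)*(150 - 61) = (6 - 1*4)*(150 - 61) = (6 - 4)*89 = 2*89 = 178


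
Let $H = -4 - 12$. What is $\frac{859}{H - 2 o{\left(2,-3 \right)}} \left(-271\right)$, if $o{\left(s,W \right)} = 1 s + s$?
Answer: $\frac{232789}{24} \approx 9699.5$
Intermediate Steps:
$H = -16$ ($H = -4 - 12 = -16$)
$o{\left(s,W \right)} = 2 s$ ($o{\left(s,W \right)} = s + s = 2 s$)
$\frac{859}{H - 2 o{\left(2,-3 \right)}} \left(-271\right) = \frac{859}{-16 - 2 \cdot 2 \cdot 2} \left(-271\right) = \frac{859}{-16 - 8} \left(-271\right) = \frac{859}{-24} \left(-271\right) = 859 \left(- \frac{1}{24}\right) \left(-271\right) = \left(- \frac{859}{24}\right) \left(-271\right) = \frac{232789}{24}$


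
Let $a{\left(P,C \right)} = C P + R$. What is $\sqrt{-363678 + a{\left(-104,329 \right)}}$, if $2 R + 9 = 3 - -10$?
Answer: $2 i \sqrt{99473} \approx 630.79 i$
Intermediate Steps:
$R = 2$ ($R = - \frac{9}{2} + \frac{3 - -10}{2} = - \frac{9}{2} + \frac{3 + 10}{2} = - \frac{9}{2} + \frac{1}{2} \cdot 13 = - \frac{9}{2} + \frac{13}{2} = 2$)
$a{\left(P,C \right)} = 2 + C P$ ($a{\left(P,C \right)} = C P + 2 = 2 + C P$)
$\sqrt{-363678 + a{\left(-104,329 \right)}} = \sqrt{-363678 + \left(2 + 329 \left(-104\right)\right)} = \sqrt{-363678 + \left(2 - 34216\right)} = \sqrt{-363678 - 34214} = \sqrt{-397892} = 2 i \sqrt{99473}$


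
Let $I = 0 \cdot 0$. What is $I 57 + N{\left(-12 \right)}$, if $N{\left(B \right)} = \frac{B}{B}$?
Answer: $1$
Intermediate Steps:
$I = 0$
$N{\left(B \right)} = 1$
$I 57 + N{\left(-12 \right)} = 0 \cdot 57 + 1 = 0 + 1 = 1$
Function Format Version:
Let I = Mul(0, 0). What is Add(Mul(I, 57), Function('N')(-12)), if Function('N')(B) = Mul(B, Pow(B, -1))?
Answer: 1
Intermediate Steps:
I = 0
Function('N')(B) = 1
Add(Mul(I, 57), Function('N')(-12)) = Add(Mul(0, 57), 1) = Add(0, 1) = 1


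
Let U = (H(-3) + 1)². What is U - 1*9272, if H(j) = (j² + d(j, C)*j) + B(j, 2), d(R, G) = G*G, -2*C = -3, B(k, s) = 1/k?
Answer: -1333943/144 ≈ -9263.5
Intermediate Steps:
B(k, s) = 1/k
C = 3/2 (C = -½*(-3) = 3/2 ≈ 1.5000)
d(R, G) = G²
H(j) = 1/j + j² + 9*j/4 (H(j) = (j² + (3/2)²*j) + 1/j = (j² + 9*j/4) + 1/j = 1/j + j² + 9*j/4)
U = 1225/144 (U = ((1/(-3) + (-3)² + (9/4)*(-3)) + 1)² = ((-⅓ + 9 - 27/4) + 1)² = (23/12 + 1)² = (35/12)² = 1225/144 ≈ 8.5069)
U - 1*9272 = 1225/144 - 1*9272 = 1225/144 - 9272 = -1333943/144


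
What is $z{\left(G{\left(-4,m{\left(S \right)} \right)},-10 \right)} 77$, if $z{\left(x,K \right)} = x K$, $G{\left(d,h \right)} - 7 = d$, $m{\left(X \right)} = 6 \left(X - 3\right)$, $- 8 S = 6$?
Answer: $-2310$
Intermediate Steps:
$S = - \frac{3}{4}$ ($S = \left(- \frac{1}{8}\right) 6 = - \frac{3}{4} \approx -0.75$)
$m{\left(X \right)} = -18 + 6 X$ ($m{\left(X \right)} = 6 \left(-3 + X\right) = -18 + 6 X$)
$G{\left(d,h \right)} = 7 + d$
$z{\left(x,K \right)} = K x$
$z{\left(G{\left(-4,m{\left(S \right)} \right)},-10 \right)} 77 = - 10 \left(7 - 4\right) 77 = \left(-10\right) 3 \cdot 77 = \left(-30\right) 77 = -2310$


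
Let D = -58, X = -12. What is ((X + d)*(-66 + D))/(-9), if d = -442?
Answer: -56296/9 ≈ -6255.1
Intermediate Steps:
((X + d)*(-66 + D))/(-9) = ((-12 - 442)*(-66 - 58))/(-9) = -454*(-124)*(-⅑) = 56296*(-⅑) = -56296/9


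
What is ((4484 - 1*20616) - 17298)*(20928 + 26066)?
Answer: -1571009420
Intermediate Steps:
((4484 - 1*20616) - 17298)*(20928 + 26066) = ((4484 - 20616) - 17298)*46994 = (-16132 - 17298)*46994 = -33430*46994 = -1571009420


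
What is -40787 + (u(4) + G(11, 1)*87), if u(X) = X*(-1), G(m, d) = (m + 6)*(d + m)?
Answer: -23043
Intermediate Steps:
G(m, d) = (6 + m)*(d + m)
u(X) = -X
-40787 + (u(4) + G(11, 1)*87) = -40787 + (-1*4 + (11² + 6*1 + 6*11 + 1*11)*87) = -40787 + (-4 + (121 + 6 + 66 + 11)*87) = -40787 + (-4 + 204*87) = -40787 + (-4 + 17748) = -40787 + 17744 = -23043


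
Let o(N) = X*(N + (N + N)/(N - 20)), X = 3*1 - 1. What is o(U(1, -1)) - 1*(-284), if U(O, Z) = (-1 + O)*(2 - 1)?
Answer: 284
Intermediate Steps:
U(O, Z) = -1 + O (U(O, Z) = (-1 + O)*1 = -1 + O)
X = 2 (X = 3 - 1 = 2)
o(N) = 2*N + 4*N/(-20 + N) (o(N) = 2*(N + (N + N)/(N - 20)) = 2*(N + (2*N)/(-20 + N)) = 2*(N + 2*N/(-20 + N)) = 2*N + 4*N/(-20 + N))
o(U(1, -1)) - 1*(-284) = 2*(-1 + 1)*(-18 + (-1 + 1))/(-20 + (-1 + 1)) - 1*(-284) = 2*0*(-18 + 0)/(-20 + 0) + 284 = 2*0*(-18)/(-20) + 284 = 2*0*(-1/20)*(-18) + 284 = 0 + 284 = 284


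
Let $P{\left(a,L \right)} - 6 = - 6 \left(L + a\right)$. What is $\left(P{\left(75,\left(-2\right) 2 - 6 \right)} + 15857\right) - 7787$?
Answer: $7686$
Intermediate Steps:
$P{\left(a,L \right)} = 6 - 6 L - 6 a$ ($P{\left(a,L \right)} = 6 - 6 \left(L + a\right) = 6 - \left(6 L + 6 a\right) = 6 - 6 L - 6 a$)
$\left(P{\left(75,\left(-2\right) 2 - 6 \right)} + 15857\right) - 7787 = \left(\left(6 - 6 \left(\left(-2\right) 2 - 6\right) - 450\right) + 15857\right) - 7787 = \left(\left(6 - 6 \left(-4 - 6\right) - 450\right) + 15857\right) - 7787 = \left(\left(6 - -60 - 450\right) + 15857\right) - 7787 = \left(\left(6 + 60 - 450\right) + 15857\right) - 7787 = \left(-384 + 15857\right) - 7787 = 15473 - 7787 = 7686$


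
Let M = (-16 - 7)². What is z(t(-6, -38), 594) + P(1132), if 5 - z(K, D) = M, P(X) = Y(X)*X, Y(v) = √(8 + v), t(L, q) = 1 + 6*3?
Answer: -524 + 2264*√285 ≈ 37697.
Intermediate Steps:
t(L, q) = 19 (t(L, q) = 1 + 18 = 19)
P(X) = X*√(8 + X) (P(X) = √(8 + X)*X = X*√(8 + X))
M = 529 (M = (-23)² = 529)
z(K, D) = -524 (z(K, D) = 5 - 1*529 = 5 - 529 = -524)
z(t(-6, -38), 594) + P(1132) = -524 + 1132*√(8 + 1132) = -524 + 1132*√1140 = -524 + 1132*(2*√285) = -524 + 2264*√285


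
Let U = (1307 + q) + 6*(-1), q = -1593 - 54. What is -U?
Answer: 346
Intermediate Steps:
q = -1647
U = -346 (U = (1307 - 1647) + 6*(-1) = -340 - 6 = -346)
-U = -1*(-346) = 346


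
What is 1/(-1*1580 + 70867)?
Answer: 1/69287 ≈ 1.4433e-5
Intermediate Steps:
1/(-1*1580 + 70867) = 1/(-1580 + 70867) = 1/69287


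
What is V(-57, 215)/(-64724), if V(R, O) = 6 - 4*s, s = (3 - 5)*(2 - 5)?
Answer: 9/32362 ≈ 0.00027810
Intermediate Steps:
s = 6 (s = -2*(-3) = 6)
V(R, O) = -18 (V(R, O) = 6 - 4*6 = 6 - 24 = -18)
V(-57, 215)/(-64724) = -18/(-64724) = -18*(-1/64724) = 9/32362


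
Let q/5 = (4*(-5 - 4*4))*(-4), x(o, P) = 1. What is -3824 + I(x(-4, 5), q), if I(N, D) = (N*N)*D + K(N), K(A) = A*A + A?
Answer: -2142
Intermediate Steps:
K(A) = A + A**2 (K(A) = A**2 + A = A + A**2)
q = 1680 (q = 5*((4*(-5 - 4*4))*(-4)) = 5*((4*(-5 - 16))*(-4)) = 5*((4*(-21))*(-4)) = 5*(-84*(-4)) = 5*336 = 1680)
I(N, D) = D*N**2 + N*(1 + N) (I(N, D) = (N*N)*D + N*(1 + N) = N**2*D + N*(1 + N) = D*N**2 + N*(1 + N))
-3824 + I(x(-4, 5), q) = -3824 + 1*(1 + 1 + 1680*1) = -3824 + 1*(1 + 1 + 1680) = -3824 + 1*1682 = -3824 + 1682 = -2142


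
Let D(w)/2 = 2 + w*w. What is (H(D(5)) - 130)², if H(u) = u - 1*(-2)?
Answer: 5476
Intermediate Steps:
D(w) = 4 + 2*w² (D(w) = 2*(2 + w*w) = 2*(2 + w²) = 4 + 2*w²)
H(u) = 2 + u (H(u) = u + 2 = 2 + u)
(H(D(5)) - 130)² = ((2 + (4 + 2*5²)) - 130)² = ((2 + (4 + 2*25)) - 130)² = ((2 + (4 + 50)) - 130)² = ((2 + 54) - 130)² = (56 - 130)² = (-74)² = 5476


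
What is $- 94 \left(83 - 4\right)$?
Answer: $-7426$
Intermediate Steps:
$- 94 \left(83 - 4\right) = \left(-94\right) 79 = -7426$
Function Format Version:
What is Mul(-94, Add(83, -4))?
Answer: -7426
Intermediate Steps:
Mul(-94, Add(83, -4)) = Mul(-94, 79) = -7426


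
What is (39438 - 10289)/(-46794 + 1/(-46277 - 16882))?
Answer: -1841021691/2955462247 ≈ -0.62292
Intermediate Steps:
(39438 - 10289)/(-46794 + 1/(-46277 - 16882)) = 29149/(-46794 + 1/(-63159)) = 29149/(-46794 - 1/63159) = 29149/(-2955462247/63159) = 29149*(-63159/2955462247) = -1841021691/2955462247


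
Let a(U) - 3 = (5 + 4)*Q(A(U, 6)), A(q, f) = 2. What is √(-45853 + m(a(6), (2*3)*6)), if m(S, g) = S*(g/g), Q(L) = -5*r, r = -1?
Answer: I*√45805 ≈ 214.02*I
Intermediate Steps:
Q(L) = 5 (Q(L) = -5*(-1) = 5)
a(U) = 48 (a(U) = 3 + (5 + 4)*5 = 3 + 9*5 = 3 + 45 = 48)
m(S, g) = S (m(S, g) = S*1 = S)
√(-45853 + m(a(6), (2*3)*6)) = √(-45853 + 48) = √(-45805) = I*√45805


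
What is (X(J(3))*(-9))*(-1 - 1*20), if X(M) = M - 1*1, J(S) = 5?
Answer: 756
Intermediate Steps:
X(M) = -1 + M (X(M) = M - 1 = -1 + M)
(X(J(3))*(-9))*(-1 - 1*20) = ((-1 + 5)*(-9))*(-1 - 1*20) = (4*(-9))*(-1 - 20) = -36*(-21) = 756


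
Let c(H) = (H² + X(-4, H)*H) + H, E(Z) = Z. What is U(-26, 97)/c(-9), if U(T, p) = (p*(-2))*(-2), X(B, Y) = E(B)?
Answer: 97/27 ≈ 3.5926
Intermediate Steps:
X(B, Y) = B
c(H) = H² - 3*H (c(H) = (H² - 4*H) + H = H² - 3*H)
U(T, p) = 4*p (U(T, p) = -2*p*(-2) = 4*p)
U(-26, 97)/c(-9) = (4*97)/((-9*(-3 - 9))) = 388/((-9*(-12))) = 388/108 = 388*(1/108) = 97/27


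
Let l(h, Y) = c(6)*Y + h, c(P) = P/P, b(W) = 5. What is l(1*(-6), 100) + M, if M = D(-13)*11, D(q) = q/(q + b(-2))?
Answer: 895/8 ≈ 111.88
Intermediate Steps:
c(P) = 1
D(q) = q/(5 + q) (D(q) = q/(q + 5) = q/(5 + q))
l(h, Y) = Y + h (l(h, Y) = 1*Y + h = Y + h)
M = 143/8 (M = -13/(5 - 13)*11 = -13/(-8)*11 = -13*(-1/8)*11 = (13/8)*11 = 143/8 ≈ 17.875)
l(1*(-6), 100) + M = (100 + 1*(-6)) + 143/8 = (100 - 6) + 143/8 = 94 + 143/8 = 895/8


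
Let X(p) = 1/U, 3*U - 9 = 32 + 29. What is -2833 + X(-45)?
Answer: -198307/70 ≈ -2833.0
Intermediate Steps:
U = 70/3 (U = 3 + (32 + 29)/3 = 3 + (⅓)*61 = 3 + 61/3 = 70/3 ≈ 23.333)
X(p) = 3/70 (X(p) = 1/(70/3) = 3/70)
-2833 + X(-45) = -2833 + 3/70 = -198307/70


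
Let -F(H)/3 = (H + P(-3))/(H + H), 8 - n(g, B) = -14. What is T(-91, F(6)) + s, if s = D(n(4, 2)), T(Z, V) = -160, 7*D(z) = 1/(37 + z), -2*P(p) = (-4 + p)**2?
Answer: -66079/413 ≈ -160.00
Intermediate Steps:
n(g, B) = 22 (n(g, B) = 8 - 1*(-14) = 8 + 14 = 22)
P(p) = -(-4 + p)**2/2
D(z) = 1/(7*(37 + z))
F(H) = -3*(-49/2 + H)/(2*H) (F(H) = -3*(H - (-4 - 3)**2/2)/(H + H) = -3*(H - 1/2*(-7)**2)/(2*H) = -3*(H - 1/2*49)*1/(2*H) = -3*(H - 49/2)*1/(2*H) = -3*(-49/2 + H)*1/(2*H) = -3*(-49/2 + H)/(2*H))
s = 1/413 (s = 1/(7*(37 + 22)) = (1/7)/59 = (1/7)*(1/59) = 1/413 ≈ 0.0024213)
T(-91, F(6)) + s = -160 + 1/413 = -66079/413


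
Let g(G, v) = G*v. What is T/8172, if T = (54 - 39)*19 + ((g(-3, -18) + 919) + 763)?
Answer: 2021/8172 ≈ 0.24731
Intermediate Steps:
T = 2021 (T = (54 - 39)*19 + ((-3*(-18) + 919) + 763) = 15*19 + ((54 + 919) + 763) = 285 + (973 + 763) = 285 + 1736 = 2021)
T/8172 = 2021/8172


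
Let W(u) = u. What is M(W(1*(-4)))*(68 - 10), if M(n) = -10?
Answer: -580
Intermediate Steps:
M(W(1*(-4)))*(68 - 10) = -10*(68 - 10) = -10*58 = -580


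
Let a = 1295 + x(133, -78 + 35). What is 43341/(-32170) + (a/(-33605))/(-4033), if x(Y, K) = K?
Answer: -234956823809/174398672162 ≈ -1.3472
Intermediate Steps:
a = 1252 (a = 1295 + (-78 + 35) = 1295 - 43 = 1252)
43341/(-32170) + (a/(-33605))/(-4033) = 43341/(-32170) + (1252/(-33605))/(-4033) = 43341*(-1/32170) + (1252*(-1/33605))*(-1/4033) = -43341/32170 - 1252/33605*(-1/4033) = -43341/32170 + 1252/135528965 = -234956823809/174398672162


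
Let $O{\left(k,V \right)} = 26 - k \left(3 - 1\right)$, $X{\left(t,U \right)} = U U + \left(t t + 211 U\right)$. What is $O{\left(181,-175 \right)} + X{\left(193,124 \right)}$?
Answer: $78453$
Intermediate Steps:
$X{\left(t,U \right)} = U^{2} + t^{2} + 211 U$ ($X{\left(t,U \right)} = U^{2} + \left(t^{2} + 211 U\right) = U^{2} + t^{2} + 211 U$)
$O{\left(k,V \right)} = 26 - 2 k$ ($O{\left(k,V \right)} = 26 - k 2 = 26 - 2 k$)
$O{\left(181,-175 \right)} + X{\left(193,124 \right)} = \left(26 - 362\right) + \left(124^{2} + 193^{2} + 211 \cdot 124\right) = \left(26 - 362\right) + \left(15376 + 37249 + 26164\right) = -336 + 78789 = 78453$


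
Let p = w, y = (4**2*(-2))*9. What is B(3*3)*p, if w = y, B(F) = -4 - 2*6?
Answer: 4608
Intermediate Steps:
B(F) = -16 (B(F) = -4 - 12 = -16)
y = -288 (y = (16*(-2))*9 = -32*9 = -288)
w = -288
p = -288
B(3*3)*p = -16*(-288) = 4608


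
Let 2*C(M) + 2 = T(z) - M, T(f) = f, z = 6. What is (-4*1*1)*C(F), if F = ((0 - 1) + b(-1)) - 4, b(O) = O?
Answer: -20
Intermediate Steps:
F = -6 (F = ((0 - 1) - 1) - 4 = (-1 - 1) - 4 = -2 - 4 = -6)
C(M) = 2 - M/2 (C(M) = -1 + (6 - M)/2 = -1 + (3 - M/2) = 2 - M/2)
(-4*1*1)*C(F) = (-4*1*1)*(2 - ½*(-6)) = (-4*1)*(2 + 3) = -4*5 = -20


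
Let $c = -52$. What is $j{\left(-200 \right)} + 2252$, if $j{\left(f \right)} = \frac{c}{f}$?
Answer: $\frac{112613}{50} \approx 2252.3$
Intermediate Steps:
$j{\left(f \right)} = - \frac{52}{f}$
$j{\left(-200 \right)} + 2252 = - \frac{52}{-200} + 2252 = \left(-52\right) \left(- \frac{1}{200}\right) + 2252 = \frac{13}{50} + 2252 = \frac{112613}{50}$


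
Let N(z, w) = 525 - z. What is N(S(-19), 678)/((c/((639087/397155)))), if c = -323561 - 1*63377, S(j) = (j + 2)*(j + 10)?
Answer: -39623394/25612393565 ≈ -0.0015470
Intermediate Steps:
S(j) = (2 + j)*(10 + j)
c = -386938 (c = -323561 - 63377 = -386938)
N(S(-19), 678)/((c/((639087/397155)))) = (525 - (20 + (-19)² + 12*(-19)))/((-386938/(639087/397155))) = (525 - (20 + 361 - 228))/((-386938/(639087*(1/397155)))) = (525 - 1*153)/((-386938/213029/132385)) = (525 - 153)/((-386938*132385/213029)) = 372/(-51224787130/213029) = 372*(-213029/51224787130) = -39623394/25612393565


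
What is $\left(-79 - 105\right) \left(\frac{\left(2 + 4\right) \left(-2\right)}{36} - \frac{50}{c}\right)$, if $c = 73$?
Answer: $\frac{41032}{219} \approx 187.36$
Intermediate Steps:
$\left(-79 - 105\right) \left(\frac{\left(2 + 4\right) \left(-2\right)}{36} - \frac{50}{c}\right) = \left(-79 - 105\right) \left(\frac{\left(2 + 4\right) \left(-2\right)}{36} - \frac{50}{73}\right) = - 184 \left(6 \left(-2\right) \frac{1}{36} - \frac{50}{73}\right) = - 184 \left(\left(-12\right) \frac{1}{36} - \frac{50}{73}\right) = - 184 \left(- \frac{1}{3} - \frac{50}{73}\right) = \left(-184\right) \left(- \frac{223}{219}\right) = \frac{41032}{219}$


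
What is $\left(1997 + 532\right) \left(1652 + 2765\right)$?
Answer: $11170593$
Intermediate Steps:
$\left(1997 + 532\right) \left(1652 + 2765\right) = 2529 \cdot 4417 = 11170593$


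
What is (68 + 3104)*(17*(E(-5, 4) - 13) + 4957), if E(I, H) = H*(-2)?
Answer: 14591200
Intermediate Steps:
E(I, H) = -2*H
(68 + 3104)*(17*(E(-5, 4) - 13) + 4957) = (68 + 3104)*(17*(-2*4 - 13) + 4957) = 3172*(17*(-8 - 13) + 4957) = 3172*(17*(-21) + 4957) = 3172*(-357 + 4957) = 3172*4600 = 14591200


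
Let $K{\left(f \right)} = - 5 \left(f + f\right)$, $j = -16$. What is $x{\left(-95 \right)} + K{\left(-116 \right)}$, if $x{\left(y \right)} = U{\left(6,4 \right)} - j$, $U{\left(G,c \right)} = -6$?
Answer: $1170$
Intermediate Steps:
$K{\left(f \right)} = - 10 f$ ($K{\left(f \right)} = - 5 \cdot 2 f = - 10 f$)
$x{\left(y \right)} = 10$ ($x{\left(y \right)} = -6 - -16 = -6 + 16 = 10$)
$x{\left(-95 \right)} + K{\left(-116 \right)} = 10 - -1160 = 10 + 1160 = 1170$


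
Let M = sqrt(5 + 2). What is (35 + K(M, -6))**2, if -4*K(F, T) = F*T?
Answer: 4963/4 + 105*sqrt(7) ≈ 1518.6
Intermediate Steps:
M = sqrt(7) ≈ 2.6458
K(F, T) = -F*T/4
(35 + K(M, -6))**2 = (35 - 1/4*sqrt(7)*(-6))**2 = (35 + 3*sqrt(7)/2)**2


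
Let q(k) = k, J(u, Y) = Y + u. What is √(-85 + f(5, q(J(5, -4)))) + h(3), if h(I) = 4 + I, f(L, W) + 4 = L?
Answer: 7 + 2*I*√21 ≈ 7.0 + 9.1651*I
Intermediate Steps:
f(L, W) = -4 + L
√(-85 + f(5, q(J(5, -4)))) + h(3) = √(-85 + (-4 + 5)) + (4 + 3) = √(-85 + 1) + 7 = √(-84) + 7 = 2*I*√21 + 7 = 7 + 2*I*√21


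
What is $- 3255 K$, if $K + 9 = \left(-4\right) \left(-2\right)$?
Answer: $3255$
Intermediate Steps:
$K = -1$ ($K = -9 - -8 = -9 + 8 = -1$)
$- 3255 K = \left(-3255\right) \left(-1\right) = 3255$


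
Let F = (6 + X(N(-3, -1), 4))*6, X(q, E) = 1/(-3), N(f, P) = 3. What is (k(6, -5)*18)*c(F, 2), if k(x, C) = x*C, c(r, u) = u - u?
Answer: 0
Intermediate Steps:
X(q, E) = -⅓
F = 34 (F = (6 - ⅓)*6 = (17/3)*6 = 34)
c(r, u) = 0
k(x, C) = C*x
(k(6, -5)*18)*c(F, 2) = (-5*6*18)*0 = -30*18*0 = -540*0 = 0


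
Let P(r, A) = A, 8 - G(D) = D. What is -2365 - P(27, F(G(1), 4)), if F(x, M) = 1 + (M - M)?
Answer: -2366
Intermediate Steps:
G(D) = 8 - D
F(x, M) = 1 (F(x, M) = 1 + 0 = 1)
-2365 - P(27, F(G(1), 4)) = -2365 - 1*1 = -2365 - 1 = -2366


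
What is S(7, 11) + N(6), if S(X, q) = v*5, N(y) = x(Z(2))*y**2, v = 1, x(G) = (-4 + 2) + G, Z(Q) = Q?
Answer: 5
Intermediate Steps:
x(G) = -2 + G
N(y) = 0 (N(y) = (-2 + 2)*y**2 = 0*y**2 = 0)
S(X, q) = 5 (S(X, q) = 1*5 = 5)
S(7, 11) + N(6) = 5 + 0 = 5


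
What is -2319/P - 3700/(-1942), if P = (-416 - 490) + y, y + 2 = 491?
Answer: 1007733/134969 ≈ 7.4664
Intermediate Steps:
y = 489 (y = -2 + 491 = 489)
P = -417 (P = (-416 - 490) + 489 = -906 + 489 = -417)
-2319/P - 3700/(-1942) = -2319/(-417) - 3700/(-1942) = -2319*(-1/417) - 3700*(-1/1942) = 773/139 + 1850/971 = 1007733/134969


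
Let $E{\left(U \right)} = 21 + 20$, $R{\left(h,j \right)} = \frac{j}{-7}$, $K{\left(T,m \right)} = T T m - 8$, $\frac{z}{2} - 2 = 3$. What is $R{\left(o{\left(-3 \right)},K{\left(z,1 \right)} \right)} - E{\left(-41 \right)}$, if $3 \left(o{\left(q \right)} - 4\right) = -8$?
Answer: $- \frac{379}{7} \approx -54.143$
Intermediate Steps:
$z = 10$ ($z = 4 + 2 \cdot 3 = 4 + 6 = 10$)
$o{\left(q \right)} = \frac{4}{3}$ ($o{\left(q \right)} = 4 + \frac{1}{3} \left(-8\right) = 4 - \frac{8}{3} = \frac{4}{3}$)
$K{\left(T,m \right)} = -8 + m T^{2}$ ($K{\left(T,m \right)} = T^{2} m - 8 = m T^{2} - 8 = -8 + m T^{2}$)
$R{\left(h,j \right)} = - \frac{j}{7}$ ($R{\left(h,j \right)} = j \left(- \frac{1}{7}\right) = - \frac{j}{7}$)
$E{\left(U \right)} = 41$
$R{\left(o{\left(-3 \right)},K{\left(z,1 \right)} \right)} - E{\left(-41 \right)} = - \frac{-8 + 1 \cdot 10^{2}}{7} - 41 = - \frac{-8 + 1 \cdot 100}{7} - 41 = - \frac{-8 + 100}{7} - 41 = \left(- \frac{1}{7}\right) 92 - 41 = - \frac{92}{7} - 41 = - \frac{379}{7}$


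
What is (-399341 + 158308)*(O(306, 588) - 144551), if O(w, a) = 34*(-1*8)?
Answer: 34907122159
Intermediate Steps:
O(w, a) = -272 (O(w, a) = 34*(-8) = -272)
(-399341 + 158308)*(O(306, 588) - 144551) = (-399341 + 158308)*(-272 - 144551) = -241033*(-144823) = 34907122159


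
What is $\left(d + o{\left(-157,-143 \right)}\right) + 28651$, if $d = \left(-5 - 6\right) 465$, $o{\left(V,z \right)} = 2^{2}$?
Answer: $23540$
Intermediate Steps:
$o{\left(V,z \right)} = 4$
$d = -5115$ ($d = \left(-11\right) 465 = -5115$)
$\left(d + o{\left(-157,-143 \right)}\right) + 28651 = \left(-5115 + 4\right) + 28651 = -5111 + 28651 = 23540$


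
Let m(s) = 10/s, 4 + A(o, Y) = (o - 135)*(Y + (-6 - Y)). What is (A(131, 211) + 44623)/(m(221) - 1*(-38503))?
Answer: 3288701/2836391 ≈ 1.1595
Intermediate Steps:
A(o, Y) = 806 - 6*o (A(o, Y) = -4 + (o - 135)*(Y + (-6 - Y)) = -4 + (-135 + o)*(-6) = -4 + (810 - 6*o) = 806 - 6*o)
(A(131, 211) + 44623)/(m(221) - 1*(-38503)) = ((806 - 6*131) + 44623)/(10/221 - 1*(-38503)) = ((806 - 786) + 44623)/(10*(1/221) + 38503) = (20 + 44623)/(10/221 + 38503) = 44643/(8509173/221) = 44643*(221/8509173) = 3288701/2836391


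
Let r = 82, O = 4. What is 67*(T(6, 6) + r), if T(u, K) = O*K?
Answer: 7102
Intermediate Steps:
T(u, K) = 4*K
67*(T(6, 6) + r) = 67*(4*6 + 82) = 67*(24 + 82) = 67*106 = 7102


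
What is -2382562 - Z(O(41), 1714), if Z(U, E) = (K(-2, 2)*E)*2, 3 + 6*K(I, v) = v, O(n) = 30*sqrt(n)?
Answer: -7145972/3 ≈ -2.3820e+6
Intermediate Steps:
K(I, v) = -1/2 + v/6
Z(U, E) = -E/3 (Z(U, E) = ((-1/2 + (1/6)*2)*E)*2 = ((-1/2 + 1/3)*E)*2 = -E/6*2 = -E/3)
-2382562 - Z(O(41), 1714) = -2382562 - (-1)*1714/3 = -2382562 - 1*(-1714/3) = -2382562 + 1714/3 = -7145972/3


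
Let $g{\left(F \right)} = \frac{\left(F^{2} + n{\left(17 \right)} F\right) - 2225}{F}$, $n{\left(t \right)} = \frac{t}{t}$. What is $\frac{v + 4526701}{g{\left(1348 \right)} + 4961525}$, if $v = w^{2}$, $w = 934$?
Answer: $\frac{7277928836}{6689951927} \approx 1.0879$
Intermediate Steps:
$n{\left(t \right)} = 1$
$g{\left(F \right)} = \frac{-2225 + F + F^{2}}{F}$ ($g{\left(F \right)} = \frac{\left(F^{2} + 1 F\right) - 2225}{F} = \frac{\left(F^{2} + F\right) - 2225}{F} = \frac{\left(F + F^{2}\right) - 2225}{F} = \frac{-2225 + F + F^{2}}{F}$)
$v = 872356$ ($v = 934^{2} = 872356$)
$\frac{v + 4526701}{g{\left(1348 \right)} + 4961525} = \frac{872356 + 4526701}{\left(1 + 1348 - \frac{2225}{1348}\right) + 4961525} = \frac{5399057}{\left(1 + 1348 - \frac{2225}{1348}\right) + 4961525} = \frac{5399057}{\frac{1816227}{1348} + 4961525} = \frac{5399057}{\frac{6689951927}{1348}} = 5399057 \cdot \frac{1348}{6689951927} = \frac{7277928836}{6689951927}$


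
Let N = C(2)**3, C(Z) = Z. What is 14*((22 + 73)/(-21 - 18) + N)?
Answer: 3038/39 ≈ 77.897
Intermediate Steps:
N = 8 (N = 2**3 = 8)
14*((22 + 73)/(-21 - 18) + N) = 14*((22 + 73)/(-21 - 18) + 8) = 14*(95/(-39) + 8) = 14*(95*(-1/39) + 8) = 14*(-95/39 + 8) = 14*(217/39) = 3038/39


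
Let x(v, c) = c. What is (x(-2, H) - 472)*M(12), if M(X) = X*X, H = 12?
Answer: -66240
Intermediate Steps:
M(X) = X**2
(x(-2, H) - 472)*M(12) = (12 - 472)*12**2 = -460*144 = -66240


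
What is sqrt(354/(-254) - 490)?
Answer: I*sqrt(7925689)/127 ≈ 22.167*I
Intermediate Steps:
sqrt(354/(-254) - 490) = sqrt(354*(-1/254) - 490) = sqrt(-177/127 - 490) = sqrt(-62407/127) = I*sqrt(7925689)/127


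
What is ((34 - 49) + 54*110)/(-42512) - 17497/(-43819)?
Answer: 484204889/1862833328 ≈ 0.25993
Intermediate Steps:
((34 - 49) + 54*110)/(-42512) - 17497/(-43819) = (-15 + 5940)*(-1/42512) - 17497*(-1/43819) = 5925*(-1/42512) + 17497/43819 = -5925/42512 + 17497/43819 = 484204889/1862833328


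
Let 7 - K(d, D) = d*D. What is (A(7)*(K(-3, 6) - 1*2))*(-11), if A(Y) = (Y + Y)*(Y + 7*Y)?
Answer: -198352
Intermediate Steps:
K(d, D) = 7 - D*d (K(d, D) = 7 - d*D = 7 - D*d)
A(Y) = 16*Y² (A(Y) = (2*Y)*(8*Y) = 16*Y²)
(A(7)*(K(-3, 6) - 1*2))*(-11) = ((16*7²)*((7 - 1*6*(-3)) - 1*2))*(-11) = ((16*49)*((7 + 18) - 2))*(-11) = (784*(25 - 2))*(-11) = (784*23)*(-11) = 18032*(-11) = -198352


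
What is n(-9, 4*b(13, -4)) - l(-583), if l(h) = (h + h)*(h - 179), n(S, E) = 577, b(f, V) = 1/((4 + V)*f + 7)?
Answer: -887915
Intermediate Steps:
b(f, V) = 1/(7 + f*(4 + V)) (b(f, V) = 1/(f*(4 + V) + 7) = 1/(7 + f*(4 + V)))
l(h) = 2*h*(-179 + h) (l(h) = (2*h)*(-179 + h) = 2*h*(-179 + h))
n(-9, 4*b(13, -4)) - l(-583) = 577 - 2*(-583)*(-179 - 583) = 577 - 2*(-583)*(-762) = 577 - 1*888492 = 577 - 888492 = -887915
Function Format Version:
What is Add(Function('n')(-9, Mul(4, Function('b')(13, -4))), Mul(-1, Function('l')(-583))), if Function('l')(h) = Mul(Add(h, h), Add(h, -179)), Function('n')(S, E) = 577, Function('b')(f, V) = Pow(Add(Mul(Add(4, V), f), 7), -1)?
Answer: -887915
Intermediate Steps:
Function('b')(f, V) = Pow(Add(7, Mul(f, Add(4, V))), -1) (Function('b')(f, V) = Pow(Add(Mul(f, Add(4, V)), 7), -1) = Pow(Add(7, Mul(f, Add(4, V))), -1))
Function('l')(h) = Mul(2, h, Add(-179, h)) (Function('l')(h) = Mul(Mul(2, h), Add(-179, h)) = Mul(2, h, Add(-179, h)))
Add(Function('n')(-9, Mul(4, Function('b')(13, -4))), Mul(-1, Function('l')(-583))) = Add(577, Mul(-1, Mul(2, -583, Add(-179, -583)))) = Add(577, Mul(-1, Mul(2, -583, -762))) = Add(577, Mul(-1, 888492)) = Add(577, -888492) = -887915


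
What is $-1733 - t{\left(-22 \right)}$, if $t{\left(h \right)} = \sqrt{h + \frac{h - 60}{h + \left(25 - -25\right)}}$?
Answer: $-1733 - \frac{i \sqrt{4886}}{14} \approx -1733.0 - 4.9929 i$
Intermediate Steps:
$t{\left(h \right)} = \sqrt{h + \frac{-60 + h}{50 + h}}$ ($t{\left(h \right)} = \sqrt{h + \frac{-60 + h}{h + \left(25 + 25\right)}} = \sqrt{h + \frac{-60 + h}{h + 50}} = \sqrt{h + \frac{-60 + h}{50 + h}}$)
$-1733 - t{\left(-22 \right)} = -1733 - \sqrt{\frac{-60 - 22 - 22 \left(50 - 22\right)}{50 - 22}} = -1733 - \sqrt{\frac{-60 - 22 - 616}{28}} = -1733 - \sqrt{\frac{1}{28} \left(-698\right)} = -1733 - \sqrt{- \frac{349}{14}} = -1733 - \frac{i \sqrt{4886}}{14}$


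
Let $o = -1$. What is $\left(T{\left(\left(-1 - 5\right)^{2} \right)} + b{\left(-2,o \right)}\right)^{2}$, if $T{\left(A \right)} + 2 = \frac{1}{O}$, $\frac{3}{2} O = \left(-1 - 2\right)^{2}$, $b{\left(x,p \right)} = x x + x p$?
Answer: $\frac{625}{36} \approx 17.361$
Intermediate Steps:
$b{\left(x,p \right)} = x^{2} + p x$
$O = 6$ ($O = \frac{2 \left(-1 - 2\right)^{2}}{3} = \frac{2 \left(-3\right)^{2}}{3} = \frac{2}{3} \cdot 9 = 6$)
$T{\left(A \right)} = - \frac{11}{6}$ ($T{\left(A \right)} = -2 + \frac{1}{6} = - \frac{11}{6}$)
$\left(T{\left(\left(-1 - 5\right)^{2} \right)} + b{\left(-2,o \right)}\right)^{2} = \left(- \frac{11}{6} - 2 \left(-1 - 2\right)\right)^{2} = \left(- \frac{11}{6} - -6\right)^{2} = \left(- \frac{11}{6} + 6\right)^{2} = \left(\frac{25}{6}\right)^{2} = \frac{625}{36}$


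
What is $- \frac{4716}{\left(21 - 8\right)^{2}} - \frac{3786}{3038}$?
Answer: $- \frac{7483521}{256711} \approx -29.152$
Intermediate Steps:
$- \frac{4716}{\left(21 - 8\right)^{2}} - \frac{3786}{3038} = - \frac{4716}{13^{2}} - \frac{1893}{1519} = - \frac{4716}{169} - \frac{1893}{1519} = - \frac{7483521}{256711}$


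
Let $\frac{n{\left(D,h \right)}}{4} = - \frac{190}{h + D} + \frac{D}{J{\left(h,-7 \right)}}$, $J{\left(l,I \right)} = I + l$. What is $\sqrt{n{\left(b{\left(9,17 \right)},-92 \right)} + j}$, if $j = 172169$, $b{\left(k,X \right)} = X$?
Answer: $\frac{\sqrt{4687558205}}{165} \approx 414.94$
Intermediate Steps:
$n{\left(D,h \right)} = - \frac{760}{D + h} + \frac{4 D}{-7 + h}$ ($n{\left(D,h \right)} = 4 \left(- \frac{190}{h + D} + \frac{D}{-7 + h}\right) = 4 \left(- \frac{190}{D + h} + \frac{D}{-7 + h}\right) = - \frac{760}{D + h} + \frac{4 D}{-7 + h}$)
$\sqrt{n{\left(b{\left(9,17 \right)},-92 \right)} + j} = \sqrt{\frac{4 \left(1330 + 17^{2} - -17480 + 17 \left(-92\right)\right)}{\left(-7 - 92\right) \left(17 - 92\right)} + 172169} = \sqrt{\frac{4 \left(1330 + 289 + 17480 - 1564\right)}{\left(-99\right) \left(-75\right)} + 172169} = \sqrt{4 \left(- \frac{1}{99}\right) \left(- \frac{1}{75}\right) 17535 + 172169} = \sqrt{\frac{4676}{495} + 172169} = \sqrt{\frac{85228331}{495}} = \frac{\sqrt{4687558205}}{165}$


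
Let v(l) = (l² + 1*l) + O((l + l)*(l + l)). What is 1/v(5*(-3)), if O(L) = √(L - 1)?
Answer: 210/43201 - √899/43201 ≈ 0.0041670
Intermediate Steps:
O(L) = √(-1 + L)
v(l) = l + l² + √(-1 + 4*l²) (v(l) = (l² + 1*l) + √(-1 + (l + l)*(l + l)) = (l² + l) + √(-1 + (2*l)*(2*l)) = (l + l²) + √(-1 + 4*l²) = l + l² + √(-1 + 4*l²))
1/v(5*(-3)) = 1/(5*(-3) + (5*(-3))² + √(-1 + 4*(5*(-3))²)) = 1/(-15 + (-15)² + √(-1 + 4*(-15)²)) = 1/(-15 + 225 + √(-1 + 4*225)) = 1/(-15 + 225 + √(-1 + 900)) = 1/(-15 + 225 + √899) = 1/(210 + √899)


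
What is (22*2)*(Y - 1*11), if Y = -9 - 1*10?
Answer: -1320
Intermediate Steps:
Y = -19 (Y = -9 - 10 = -19)
(22*2)*(Y - 1*11) = (22*2)*(-19 - 1*11) = 44*(-19 - 11) = 44*(-30) = -1320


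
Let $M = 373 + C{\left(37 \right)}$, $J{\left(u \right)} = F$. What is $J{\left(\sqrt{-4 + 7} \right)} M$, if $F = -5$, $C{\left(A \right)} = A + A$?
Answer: $-2235$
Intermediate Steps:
$C{\left(A \right)} = 2 A$
$J{\left(u \right)} = -5$
$M = 447$ ($M = 373 + 2 \cdot 37 = 373 + 74 = 447$)
$J{\left(\sqrt{-4 + 7} \right)} M = \left(-5\right) 447 = -2235$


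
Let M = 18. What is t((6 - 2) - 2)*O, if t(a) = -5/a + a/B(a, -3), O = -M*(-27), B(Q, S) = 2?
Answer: -729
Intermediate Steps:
O = 486 (O = -1*18*(-27) = -18*(-27) = 486)
t(a) = a/2 - 5/a (t(a) = -5/a + a/2 = a/2 - 5/a)
t((6 - 2) - 2)*O = (((6 - 2) - 2)/2 - 5/((6 - 2) - 2))*486 = ((4 - 2)/2 - 5/(4 - 2))*486 = ((1/2)*2 - 5/2)*486 = (1 - 5*1/2)*486 = (1 - 5/2)*486 = -3/2*486 = -729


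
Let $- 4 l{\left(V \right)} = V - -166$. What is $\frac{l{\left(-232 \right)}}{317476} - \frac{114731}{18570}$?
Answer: $- \frac{36424032551}{5895529320} \approx -6.1782$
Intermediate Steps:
$l{\left(V \right)} = - \frac{83}{2} - \frac{V}{4}$ ($l{\left(V \right)} = - \frac{V - -166}{4} = - \frac{V + 166}{4} = - \frac{166 + V}{4} = - \frac{83}{2} - \frac{V}{4}$)
$\frac{l{\left(-232 \right)}}{317476} - \frac{114731}{18570} = \frac{- \frac{83}{2} - -58}{317476} - \frac{114731}{18570} = \left(- \frac{83}{2} + 58\right) \frac{1}{317476} - \frac{114731}{18570} = \frac{33}{2} \cdot \frac{1}{317476} - \frac{114731}{18570} = \frac{33}{634952} - \frac{114731}{18570} = - \frac{36424032551}{5895529320}$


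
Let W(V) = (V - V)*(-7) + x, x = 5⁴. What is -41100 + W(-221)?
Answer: -40475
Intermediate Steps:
x = 625
W(V) = 625 (W(V) = (V - V)*(-7) + 625 = 0*(-7) + 625 = 0 + 625 = 625)
-41100 + W(-221) = -41100 + 625 = -40475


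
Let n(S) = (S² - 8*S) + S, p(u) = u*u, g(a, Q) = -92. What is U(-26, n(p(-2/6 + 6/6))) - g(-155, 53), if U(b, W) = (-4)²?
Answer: 108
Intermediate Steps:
p(u) = u²
n(S) = S² - 7*S
U(b, W) = 16
U(-26, n(p(-2/6 + 6/6))) - g(-155, 53) = 16 - 1*(-92) = 16 + 92 = 108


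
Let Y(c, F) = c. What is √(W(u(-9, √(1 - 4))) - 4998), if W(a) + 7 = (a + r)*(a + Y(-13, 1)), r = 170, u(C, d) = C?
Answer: I*√8547 ≈ 92.45*I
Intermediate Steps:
W(a) = -7 + (-13 + a)*(170 + a) (W(a) = -7 + (a + 170)*(a - 13) = -7 + (170 + a)*(-13 + a) = -7 + (-13 + a)*(170 + a))
√(W(u(-9, √(1 - 4))) - 4998) = √((-2217 + (-9)² + 157*(-9)) - 4998) = √((-2217 + 81 - 1413) - 4998) = √(-3549 - 4998) = √(-8547) = I*√8547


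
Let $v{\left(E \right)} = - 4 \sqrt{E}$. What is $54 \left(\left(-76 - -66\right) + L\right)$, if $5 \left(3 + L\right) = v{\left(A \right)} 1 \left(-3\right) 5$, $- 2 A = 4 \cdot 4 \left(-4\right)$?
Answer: $-702 + 2592 \sqrt{2} \approx 2963.6$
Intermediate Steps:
$A = 32$ ($A = - \frac{4 \cdot 4 \left(-4\right)}{2} = - \frac{16 \left(-4\right)}{2} = \left(- \frac{1}{2}\right) \left(-64\right) = 32$)
$L = -3 + 48 \sqrt{2}$ ($L = -3 + \frac{- 4 \sqrt{32} \cdot 1 \left(-3\right) 5}{5} = -3 + \frac{- 4 \cdot 4 \sqrt{2} \left(\left(-3\right) 5\right)}{5} = -3 + \frac{- 16 \sqrt{2} \left(-15\right)}{5} = -3 + \frac{240 \sqrt{2}}{5} = -3 + 48 \sqrt{2} \approx 64.882$)
$54 \left(\left(-76 - -66\right) + L\right) = 54 \left(\left(-76 - -66\right) - \left(3 - 48 \sqrt{2}\right)\right) = 54 \left(\left(-76 + 66\right) - \left(3 - 48 \sqrt{2}\right)\right) = 54 \left(-10 - \left(3 - 48 \sqrt{2}\right)\right) = 54 \left(-13 + 48 \sqrt{2}\right) = -702 + 2592 \sqrt{2}$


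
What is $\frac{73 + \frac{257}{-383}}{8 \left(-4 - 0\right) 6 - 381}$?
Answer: $- \frac{9234}{73153} \approx -0.12623$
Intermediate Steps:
$\frac{73 + \frac{257}{-383}}{8 \left(-4 - 0\right) 6 - 381} = \frac{73 + 257 \left(- \frac{1}{383}\right)}{8 \left(-4 + 0\right) 6 - 381} = \frac{73 - \frac{257}{383}}{8 \left(-4\right) 6 - 381} = \frac{27702}{383 \left(\left(-32\right) 6 - 381\right)} = \frac{27702}{383 \left(-192 - 381\right)} = \frac{27702}{383 \left(-573\right)} = \frac{27702}{383} \left(- \frac{1}{573}\right) = - \frac{9234}{73153}$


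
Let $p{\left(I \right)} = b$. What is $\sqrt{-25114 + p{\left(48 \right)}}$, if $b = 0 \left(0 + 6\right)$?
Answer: $i \sqrt{25114} \approx 158.47 i$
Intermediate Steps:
$b = 0$ ($b = 0 \cdot 6 = 0$)
$p{\left(I \right)} = 0$
$\sqrt{-25114 + p{\left(48 \right)}} = \sqrt{-25114 + 0} = \sqrt{-25114} = i \sqrt{25114}$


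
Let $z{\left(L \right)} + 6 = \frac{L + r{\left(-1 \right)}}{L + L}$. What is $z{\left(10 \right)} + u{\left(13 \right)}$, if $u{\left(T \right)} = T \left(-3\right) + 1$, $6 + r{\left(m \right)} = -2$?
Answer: $- \frac{439}{10} \approx -43.9$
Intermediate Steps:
$r{\left(m \right)} = -8$ ($r{\left(m \right)} = -6 - 2 = -8$)
$z{\left(L \right)} = -6 + \frac{-8 + L}{2 L}$ ($z{\left(L \right)} = -6 + \frac{L - 8}{L + L} = -6 + \frac{-8 + L}{2 L}$)
$u{\left(T \right)} = 1 - 3 T$ ($u{\left(T \right)} = - 3 T + 1 = 1 - 3 T$)
$z{\left(10 \right)} + u{\left(13 \right)} = \left(- \frac{11}{2} - \frac{4}{10}\right) + \left(1 - 39\right) = \left(- \frac{11}{2} - \frac{2}{5}\right) + \left(1 - 39\right) = \left(- \frac{11}{2} - \frac{2}{5}\right) - 38 = - \frac{59}{10} - 38 = - \frac{439}{10}$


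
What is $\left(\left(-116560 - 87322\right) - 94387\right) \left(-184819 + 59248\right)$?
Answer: $37453936599$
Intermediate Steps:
$\left(\left(-116560 - 87322\right) - 94387\right) \left(-184819 + 59248\right) = \left(\left(-116560 - 87322\right) - 94387\right) \left(-125571\right) = \left(-203882 - 94387\right) \left(-125571\right) = \left(-298269\right) \left(-125571\right) = 37453936599$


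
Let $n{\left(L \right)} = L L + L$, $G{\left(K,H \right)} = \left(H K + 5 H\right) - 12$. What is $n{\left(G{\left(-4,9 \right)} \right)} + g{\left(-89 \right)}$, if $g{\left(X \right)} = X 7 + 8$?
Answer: $-609$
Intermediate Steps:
$G{\left(K,H \right)} = -12 + 5 H + H K$ ($G{\left(K,H \right)} = \left(5 H + H K\right) - 12 = -12 + 5 H + H K$)
$n{\left(L \right)} = L + L^{2}$ ($n{\left(L \right)} = L^{2} + L = L + L^{2}$)
$g{\left(X \right)} = 8 + 7 X$ ($g{\left(X \right)} = 7 X + 8 = 8 + 7 X$)
$n{\left(G{\left(-4,9 \right)} \right)} + g{\left(-89 \right)} = \left(-12 + 5 \cdot 9 + 9 \left(-4\right)\right) \left(1 + \left(-12 + 5 \cdot 9 + 9 \left(-4\right)\right)\right) + \left(8 + 7 \left(-89\right)\right) = \left(-12 + 45 - 36\right) \left(1 - 3\right) + \left(8 - 623\right) = - 3 \left(1 - 3\right) - 615 = \left(-3\right) \left(-2\right) - 615 = 6 - 615 = -609$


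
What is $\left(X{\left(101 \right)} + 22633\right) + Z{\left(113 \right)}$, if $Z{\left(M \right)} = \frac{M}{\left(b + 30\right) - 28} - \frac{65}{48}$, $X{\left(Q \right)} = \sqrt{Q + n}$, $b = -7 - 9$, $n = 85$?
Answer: $\frac{7601521}{336} + \sqrt{186} \approx 22637.0$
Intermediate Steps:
$b = -16$
$X{\left(Q \right)} = \sqrt{85 + Q}$ ($X{\left(Q \right)} = \sqrt{Q + 85} = \sqrt{85 + Q}$)
$Z{\left(M \right)} = - \frac{65}{48} - \frac{M}{14}$ ($Z{\left(M \right)} = \frac{M}{\left(-16 + 30\right) - 28} - \frac{65}{48} = \frac{M}{14 - 28} - \frac{65}{48} = \frac{M}{-14} - \frac{65}{48} = M \left(- \frac{1}{14}\right) - \frac{65}{48} = - \frac{M}{14} - \frac{65}{48} = - \frac{65}{48} - \frac{M}{14}$)
$\left(X{\left(101 \right)} + 22633\right) + Z{\left(113 \right)} = \left(\sqrt{85 + 101} + 22633\right) - \frac{3167}{336} = \left(\sqrt{186} + 22633\right) - \frac{3167}{336} = \left(22633 + \sqrt{186}\right) - \frac{3167}{336} = \frac{7601521}{336} + \sqrt{186}$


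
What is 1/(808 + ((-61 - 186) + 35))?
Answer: 1/596 ≈ 0.0016779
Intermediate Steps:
1/(808 + ((-61 - 186) + 35)) = 1/(808 + (-247 + 35)) = 1/(808 - 212) = 1/596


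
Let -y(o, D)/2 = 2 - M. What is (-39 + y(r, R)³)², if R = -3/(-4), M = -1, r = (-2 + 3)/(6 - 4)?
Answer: 65025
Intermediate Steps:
r = ½ (r = 1/2 = 1*(½) = ½ ≈ 0.50000)
R = ¾ (R = -3*(-¼) = ¾ ≈ 0.75000)
y(o, D) = -6 (y(o, D) = -2*(2 - 1*(-1)) = -2*(2 + 1) = -2*3 = -6)
(-39 + y(r, R)³)² = (-39 + (-6)³)² = (-39 - 216)² = (-255)² = 65025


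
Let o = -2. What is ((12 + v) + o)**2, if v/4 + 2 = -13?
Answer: 2500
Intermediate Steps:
v = -60 (v = -8 + 4*(-13) = -8 - 52 = -60)
((12 + v) + o)**2 = ((12 - 60) - 2)**2 = (-48 - 2)**2 = (-50)**2 = 2500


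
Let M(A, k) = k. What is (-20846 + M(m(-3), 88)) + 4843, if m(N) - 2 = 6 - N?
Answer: -15915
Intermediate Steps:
m(N) = 8 - N (m(N) = 2 + (6 - N) = 8 - N)
(-20846 + M(m(-3), 88)) + 4843 = (-20846 + 88) + 4843 = -20758 + 4843 = -15915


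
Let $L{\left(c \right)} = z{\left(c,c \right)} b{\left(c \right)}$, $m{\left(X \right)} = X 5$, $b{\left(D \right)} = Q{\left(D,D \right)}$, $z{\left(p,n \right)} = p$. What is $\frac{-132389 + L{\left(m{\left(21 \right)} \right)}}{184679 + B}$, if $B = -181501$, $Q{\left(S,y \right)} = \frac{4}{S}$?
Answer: $- \frac{132385}{3178} \approx -41.657$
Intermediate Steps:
$b{\left(D \right)} = \frac{4}{D}$
$m{\left(X \right)} = 5 X$
$L{\left(c \right)} = 4$ ($L{\left(c \right)} = c \frac{4}{c} = 4$)
$\frac{-132389 + L{\left(m{\left(21 \right)} \right)}}{184679 + B} = \frac{-132389 + 4}{184679 - 181501} = - \frac{132385}{3178}$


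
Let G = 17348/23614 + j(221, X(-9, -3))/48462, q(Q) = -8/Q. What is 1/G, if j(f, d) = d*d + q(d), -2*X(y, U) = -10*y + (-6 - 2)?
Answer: 23459824194/18048579611 ≈ 1.2998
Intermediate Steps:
X(y, U) = 4 + 5*y (X(y, U) = -(-10*y + (-6 - 2))/2 = -(-10*y - 8)/2 = -(-8 - 10*y)/2 = 4 + 5*y)
j(f, d) = d**2 - 8/d (j(f, d) = d*d - 8/d = d**2 - 8/d)
G = 18048579611/23459824194 (G = 17348/23614 + ((-8 + (4 + 5*(-9))**3)/(4 + 5*(-9)))/48462 = 17348*(1/23614) + ((-8 + (4 - 45)**3)/(4 - 45))*(1/48462) = 8674/11807 + ((-8 + (-41)**3)/(-41))*(1/48462) = 8674/11807 - (-8 - 68921)/41*(1/48462) = 8674/11807 - 1/41*(-68929)*(1/48462) = 8674/11807 + (68929/41)*(1/48462) = 8674/11807 + 68929/1986942 = 18048579611/23459824194 ≈ 0.76934)
1/G = 1/(18048579611/23459824194) = 23459824194/18048579611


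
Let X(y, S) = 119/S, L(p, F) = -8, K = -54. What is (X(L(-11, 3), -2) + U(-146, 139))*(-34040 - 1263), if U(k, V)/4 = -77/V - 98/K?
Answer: 14430136553/7506 ≈ 1.9225e+6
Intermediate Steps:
U(k, V) = 196/27 - 308/V (U(k, V) = 4*(-77/V - 98/(-54)) = 4*(-77/V - 98*(-1/54)) = 4*(-77/V + 49/27) = 4*(49/27 - 77/V) = 196/27 - 308/V)
(X(L(-11, 3), -2) + U(-146, 139))*(-34040 - 1263) = (119/(-2) + (196/27 - 308/139))*(-34040 - 1263) = (119*(-1/2) + (196/27 - 308*1/139))*(-35303) = (-119/2 + (196/27 - 308/139))*(-35303) = (-119/2 + 18928/3753)*(-35303) = -408751/7506*(-35303) = 14430136553/7506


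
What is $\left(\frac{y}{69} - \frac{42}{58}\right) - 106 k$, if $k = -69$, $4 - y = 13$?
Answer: $\frac{4877868}{667} \approx 7313.1$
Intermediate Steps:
$y = -9$ ($y = 4 - 13 = -9$)
$\left(\frac{y}{69} - \frac{42}{58}\right) - 106 k = \left(- \frac{9}{69} - \frac{42}{58}\right) - -7314 = \left(\left(-9\right) \frac{1}{69} - \frac{21}{29}\right) + 7314 = \left(- \frac{3}{23} - \frac{21}{29}\right) + 7314 = - \frac{570}{667} + 7314 = \frac{4877868}{667}$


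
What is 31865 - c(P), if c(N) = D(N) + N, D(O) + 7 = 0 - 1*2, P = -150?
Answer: 32024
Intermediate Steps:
D(O) = -9 (D(O) = -7 + (0 - 1*2) = -7 + (0 - 2) = -7 - 2 = -9)
c(N) = -9 + N
31865 - c(P) = 31865 - (-9 - 150) = 31865 - 1*(-159) = 31865 + 159 = 32024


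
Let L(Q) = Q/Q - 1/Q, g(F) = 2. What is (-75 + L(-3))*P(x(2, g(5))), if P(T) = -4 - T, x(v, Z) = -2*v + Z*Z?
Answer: 884/3 ≈ 294.67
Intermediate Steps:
x(v, Z) = Z**2 - 2*v (x(v, Z) = -2*v + Z**2 = Z**2 - 2*v)
L(Q) = 1 - 1/Q
(-75 + L(-3))*P(x(2, g(5))) = (-75 + (-1 - 3)/(-3))*(-4 - (2**2 - 2*2)) = (-75 - 1/3*(-4))*(-4 - (4 - 4)) = (-75 + 4/3)*(-4 - 1*0) = -221*(-4 + 0)/3 = -221/3*(-4) = 884/3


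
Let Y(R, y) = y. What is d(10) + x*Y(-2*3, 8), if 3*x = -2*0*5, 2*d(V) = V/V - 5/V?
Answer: ¼ ≈ 0.25000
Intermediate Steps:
d(V) = ½ - 5/(2*V) (d(V) = (V/V - 5/V)/2 = (1 - 5/V)/2 = ½ - 5/(2*V))
x = 0 (x = (-2*0*5)/3 = (0*5)/3 = (⅓)*0 = 0)
d(10) + x*Y(-2*3, 8) = (½)*(-5 + 10)/10 + 0*8 = (½)*(⅒)*5 + 0 = ¼ + 0 = ¼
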